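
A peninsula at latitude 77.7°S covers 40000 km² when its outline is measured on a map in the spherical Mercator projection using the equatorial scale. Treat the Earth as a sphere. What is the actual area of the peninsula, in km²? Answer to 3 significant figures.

The Mercator projection is conformal; its linear scale factor is the same in every direction and equals sec φ = 1/cos φ.
Areal scale = k² = sec²φ = 1/cos²(77.7°) = 1/0.2130² = 22.04.
True area = apparent / (areal scale) = 40000 / 22.04 ≈ 1820 km².

1820 km²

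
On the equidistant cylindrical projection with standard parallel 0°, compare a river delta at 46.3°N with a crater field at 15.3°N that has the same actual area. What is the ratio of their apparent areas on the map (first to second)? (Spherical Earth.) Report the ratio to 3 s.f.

1.40

Plate carrée maps x = Rλ, y = Rφ. The meridian scale is h = 1 and the parallel scale is k = 1/cos φ = sec φ.
Areal scale at 46.3°: h·k = 1.000 × 1.447 = 1.447.
Areal scale at 15.3°: h·k = 1.000 × 1.037 = 1.037.
Ratio = 1.447/1.037 ≈ 1.40.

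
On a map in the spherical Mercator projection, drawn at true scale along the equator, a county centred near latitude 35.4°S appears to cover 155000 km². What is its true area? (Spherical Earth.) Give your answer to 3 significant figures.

The Mercator projection is conformal; its linear scale factor is the same in every direction and equals sec φ = 1/cos φ.
Areal scale = k² = sec²φ = 1/cos²(35.4°) = 1/0.8151² = 1.505.
True area = apparent / (areal scale) = 155000 / 1.505 ≈ 103000 km².

103000 km²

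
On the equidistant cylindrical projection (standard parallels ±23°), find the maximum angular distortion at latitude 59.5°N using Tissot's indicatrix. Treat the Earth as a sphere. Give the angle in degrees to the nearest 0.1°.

33.6°

With standard parallel φ₀ = 23°, the equirectangular projection gives x = Rλ cos φ₀, y = Rφ, so h = 1 and k = cos 23° / cos φ.
At 59.5°: h = 1.000, k = 1.814; principal scales a = 1.814, b = 1.000.
sin(ω/2) = (a − b)/(a + b) = 0.8137/2.814 = 0.2892, so ω = 2 arcsin(0.2892) ≈ 33.6°.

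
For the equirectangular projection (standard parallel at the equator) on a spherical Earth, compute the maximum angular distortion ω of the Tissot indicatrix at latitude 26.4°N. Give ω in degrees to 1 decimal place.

In the plate carrée (x = Rλ, y = Rφ), meridians are true-scale (h = 1) and parallels are stretched by k = sec φ.
At 26.4°: h = 1.000, k = 1.116; principal scales a = 1.116, b = 1.000.
sin(ω/2) = (a − b)/(a + b) = 0.1164/2.116 = 0.05501, so ω = 2 arcsin(0.05501) ≈ 6.3°.

6.3°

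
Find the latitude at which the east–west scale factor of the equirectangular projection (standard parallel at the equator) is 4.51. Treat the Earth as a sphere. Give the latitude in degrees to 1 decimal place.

Plate carrée: h = 1, k = sec φ along parallels.
sec φ = 4.51  ⇒  cos φ = 0.2217  ⇒  φ ≈ 77.2°.

77.2°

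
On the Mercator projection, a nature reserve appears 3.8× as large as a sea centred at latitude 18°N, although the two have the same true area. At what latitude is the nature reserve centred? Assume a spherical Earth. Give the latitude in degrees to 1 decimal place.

Mercator areal scale is sec²φ, so apparent-area ratio = sec²φ₁ / sec²φ₂ = cos²φ₂ / cos²φ₁.
cos²φ₂ / cos²φ₁ = 3.8  ⇒  cos φ₁ = cos 18° / √3.8 = 0.9511/1.949 = 0.4879.
φ₁ = arccos(0.4879) ≈ 60.8°.

60.8°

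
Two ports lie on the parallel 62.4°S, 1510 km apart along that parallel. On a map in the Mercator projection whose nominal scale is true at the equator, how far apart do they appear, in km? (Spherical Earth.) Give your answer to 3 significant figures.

3260 km

The Mercator projection is conformal; its linear scale factor is the same in every direction and equals sec φ = 1/cos φ.
Along the parallel, k = sec 62.4° = 1/0.4633 = 2.158.
Map distance = 1510 × 2.158 ≈ 3260 km.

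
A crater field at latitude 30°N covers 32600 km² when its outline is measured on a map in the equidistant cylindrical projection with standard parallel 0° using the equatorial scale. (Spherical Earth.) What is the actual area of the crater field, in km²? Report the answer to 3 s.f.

Plate carrée maps x = Rλ, y = Rφ. The meridian scale is h = 1 and the parallel scale is k = 1/cos φ = sec φ.
Areal scale = h·k = 1 × sec φ; at 30°, h = 1.000, k = 1.155, so h·k = 1.155.
True area = apparent / (areal scale) = 32600 / 1.155 ≈ 28200 km².

28200 km²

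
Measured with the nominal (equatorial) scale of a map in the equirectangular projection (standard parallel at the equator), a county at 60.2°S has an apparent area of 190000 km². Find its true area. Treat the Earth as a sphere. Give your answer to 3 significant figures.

For the equirectangular projection with φ₀ = 0 (plate carrée), h = 1 along meridians and k = sec φ along parallels.
Areal scale = h·k = 1 × sec φ; at 60.2°, h = 1.000, k = 2.012, so h·k = 2.012.
True area = apparent / (areal scale) = 190000 / 2.012 ≈ 94400 km².

94400 km²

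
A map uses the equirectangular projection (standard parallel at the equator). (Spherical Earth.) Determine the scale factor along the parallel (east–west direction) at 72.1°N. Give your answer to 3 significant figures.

Plate carrée maps x = Rλ, y = Rφ. The meridian scale is h = 1 and the parallel scale is k = 1/cos φ = sec φ.
k = 1/cos 72.1° = 1/0.3074 = 3.254.

3.25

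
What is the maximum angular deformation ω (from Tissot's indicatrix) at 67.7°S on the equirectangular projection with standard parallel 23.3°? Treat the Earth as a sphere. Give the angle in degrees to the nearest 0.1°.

49.1°

With standard parallel φ₀ = 23.3°, the equirectangular projection gives x = Rλ cos φ₀, y = Rφ, so h = 1 and k = cos 23.3° / cos φ.
At 67.7°: h = 1.000, k = 2.420; principal scales a = 2.420, b = 1.000.
sin(ω/2) = (a − b)/(a + b) = 1.420/3.420 = 0.4153, so ω = 2 arcsin(0.4153) ≈ 49.1°.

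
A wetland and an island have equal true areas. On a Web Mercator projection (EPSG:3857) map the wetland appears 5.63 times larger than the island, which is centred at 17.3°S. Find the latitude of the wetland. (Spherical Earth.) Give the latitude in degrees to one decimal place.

66.3°

On Mercator, (apparent₁)/(apparent₂) = sec²φ₁ / sec²φ₂ when true areas are equal.
cos²φ₂ / cos²φ₁ = 5.63  ⇒  cos φ₁ = cos 17.3° / √5.63 = 0.9548/2.373 = 0.4024.
φ₁ = arccos(0.4024) ≈ 66.3°.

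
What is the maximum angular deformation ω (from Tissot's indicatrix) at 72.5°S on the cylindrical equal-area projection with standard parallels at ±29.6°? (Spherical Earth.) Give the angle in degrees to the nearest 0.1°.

103.7°

For cylindrical equal-area with standard parallel φ₀, h = cos φ / cos φ₀ and k = cos φ₀ / cos φ, so h·k = 1.
At 72.5°: h = 0.3458, k = 2.892; principal scales a = 2.892, b = 0.3458.
sin(ω/2) = (a − b)/(a + b) = 2.546/3.237 = 0.7863, so ω = 2 arcsin(0.7863) ≈ 103.7°.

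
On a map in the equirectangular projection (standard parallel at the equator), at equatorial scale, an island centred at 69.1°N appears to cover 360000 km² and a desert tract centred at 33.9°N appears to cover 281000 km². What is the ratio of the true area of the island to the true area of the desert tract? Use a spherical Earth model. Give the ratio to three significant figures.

0.551

Plate carrée has h = 1 and k = sec φ, giving areal scale sec φ; true area = (apparent area) · cos φ.
True area of island: 360000 × cos(69.1°) = 360000 × 0.3567 = 128400 km².
True area of desert tract: 281000 × cos(33.9°) = 281000 × 0.8300 = 233200 km².
Ratio = 128400 / 233200 ≈ 0.551.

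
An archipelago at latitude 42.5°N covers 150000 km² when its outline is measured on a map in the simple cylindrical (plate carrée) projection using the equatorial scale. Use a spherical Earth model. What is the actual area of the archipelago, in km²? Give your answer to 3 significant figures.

Plate carrée maps x = Rλ, y = Rφ. The meridian scale is h = 1 and the parallel scale is k = 1/cos φ = sec φ.
Areal scale = h·k = 1 × sec φ; at 42.5°, h = 1.000, k = 1.356, so h·k = 1.356.
True area = apparent / (areal scale) = 150000 / 1.356 ≈ 111000 km².

111000 km²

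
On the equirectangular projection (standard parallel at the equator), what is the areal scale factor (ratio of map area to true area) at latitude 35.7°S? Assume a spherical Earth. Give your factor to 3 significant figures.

1.23

In the plate carrée (x = Rλ, y = Rφ), meridians are true-scale (h = 1) and parallels are stretched by k = sec φ.
Areal scale = h·k = 1 × sec φ; at 35.7°, h = 1.000, k = 1.231, so h·k = 1.231.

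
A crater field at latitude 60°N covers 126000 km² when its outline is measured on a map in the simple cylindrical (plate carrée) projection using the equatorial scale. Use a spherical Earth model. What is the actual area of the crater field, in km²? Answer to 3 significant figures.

63000 km²

Plate carrée maps x = Rλ, y = Rφ. The meridian scale is h = 1 and the parallel scale is k = 1/cos φ = sec φ.
Areal scale = h·k = 1 × sec φ; at 60°, h = 1.000, k = 2.000, so h·k = 2.000.
True area = apparent / (areal scale) = 126000 / 2.000 ≈ 63000 km².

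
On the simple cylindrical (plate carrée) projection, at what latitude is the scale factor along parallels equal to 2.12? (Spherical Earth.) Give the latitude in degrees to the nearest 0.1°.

Plate carrée: h = 1, k = sec φ along parallels.
sec φ = 2.12  ⇒  cos φ = 0.4717  ⇒  φ ≈ 61.9°.

61.9°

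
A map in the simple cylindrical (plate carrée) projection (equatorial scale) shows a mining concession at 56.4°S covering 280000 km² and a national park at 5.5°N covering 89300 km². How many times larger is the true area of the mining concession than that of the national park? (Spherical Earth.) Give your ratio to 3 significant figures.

1.74

Plate carrée has h = 1 and k = sec φ, giving areal scale sec φ; true area = (apparent area) · cos φ.
True area of mining concession: 280000 × cos(56.4°) = 280000 × 0.5534 = 154900 km².
True area of national park: 89300 × cos(5.5°) = 89300 × 0.9954 = 88890 km².
Ratio = 154900 / 88890 ≈ 1.74.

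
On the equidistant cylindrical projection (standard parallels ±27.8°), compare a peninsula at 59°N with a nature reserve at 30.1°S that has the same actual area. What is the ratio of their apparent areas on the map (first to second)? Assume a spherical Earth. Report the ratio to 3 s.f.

The equidistant cylindrical projection with φ₀ = 27.8° has h = 1 (meridians true) and k = cos φ₀ / cos φ along parallels.
Areal scale at 59°: h·k = 1.000 × 1.718 = 1.718.
Areal scale at 30.1°: h·k = 1.000 × 1.022 = 1.022.
Ratio = 1.718/1.022 ≈ 1.68.

1.68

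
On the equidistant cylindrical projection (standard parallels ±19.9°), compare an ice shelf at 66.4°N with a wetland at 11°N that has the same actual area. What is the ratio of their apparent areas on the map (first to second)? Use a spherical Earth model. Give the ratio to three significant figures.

In the equirectangular projection with standard parallel φ₀ = 19.9° (x = Rλ cos φ₀, y = Rφ), meridians are true-scale (h = 1) and the parallel scale is k = cos φ₀ / cos φ.
Areal scale at 66.4°: h·k = 1.000 × 2.349 = 2.349.
Areal scale at 11°: h·k = 1.000 × 0.9579 = 0.9579.
Ratio = 2.349/0.9579 ≈ 2.45.

2.45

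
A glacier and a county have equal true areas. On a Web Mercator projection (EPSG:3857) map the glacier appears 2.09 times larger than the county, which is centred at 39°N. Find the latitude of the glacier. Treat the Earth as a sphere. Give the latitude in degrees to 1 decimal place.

Mercator areal scale is sec²φ, so apparent-area ratio = sec²φ₁ / sec²φ₂ = cos²φ₂ / cos²φ₁.
cos²φ₂ / cos²φ₁ = 2.09  ⇒  cos φ₁ = cos 39° / √2.09 = 0.7771/1.446 = 0.5376.
φ₁ = arccos(0.5376) ≈ 57.5°.

57.5°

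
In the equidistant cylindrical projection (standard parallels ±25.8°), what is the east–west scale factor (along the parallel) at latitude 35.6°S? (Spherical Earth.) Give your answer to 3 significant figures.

1.11

With standard parallel φ₀ = 25.8°, the equirectangular projection gives x = Rλ cos φ₀, y = Rφ, so h = 1 and k = cos 25.8° / cos φ.
k = cos 25.8° / cos 35.6° = 0.9003/0.8131 = 1.107.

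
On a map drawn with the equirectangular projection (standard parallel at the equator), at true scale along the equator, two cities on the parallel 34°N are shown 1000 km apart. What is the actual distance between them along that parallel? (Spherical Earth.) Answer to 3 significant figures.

829 km

Plate carrée maps x = Rλ, y = Rφ. The meridian scale is h = 1 and the parallel scale is k = 1/cos φ = sec φ.
Along the parallel at 34°, map distances are exaggerated by k = sec 34° = 1.206.
True distance = 1000 / 1.206 = 1000 × cos 34° ≈ 829 km.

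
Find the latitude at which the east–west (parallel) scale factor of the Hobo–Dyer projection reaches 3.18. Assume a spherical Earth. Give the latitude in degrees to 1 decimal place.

Hobo–Dyer is a cylindrical equal-area projection with standard parallels at ±37.5°. Cylindrical equal-area (φ₀ = 37.5°): h = cos φ / cos 37.5° along meridians, k = cos 37.5° / cos φ along parallels; h·k = 1.
k = cos φ₀ / cos φ = 3.18  ⇒  cos φ = cos 37.5° / 3.18 = 0.2495.
φ = arccos(0.2495) ≈ 75.6°.

75.6°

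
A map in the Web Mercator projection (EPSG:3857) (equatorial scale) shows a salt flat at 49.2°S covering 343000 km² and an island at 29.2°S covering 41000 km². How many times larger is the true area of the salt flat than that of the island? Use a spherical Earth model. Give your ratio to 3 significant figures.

4.69

Mercator's areal exaggeration is sec²φ; hence true area = (apparent area) · cos²φ.
True area of salt flat: 343000 × cos²(49.2°) = 343000 × 0.4270 = 146400 km².
True area of island: 41000 × cos²(29.2°) = 41000 × 0.7620 = 31240 km².
Ratio = 146400 / 31240 ≈ 4.69.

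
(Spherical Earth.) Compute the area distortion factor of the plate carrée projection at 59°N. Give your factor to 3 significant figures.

1.94

Plate carrée maps x = Rλ, y = Rφ. The meridian scale is h = 1 and the parallel scale is k = 1/cos φ = sec φ.
Areal scale = h·k = 1 × sec φ; at 59°, h = 1.000, k = 1.942, so h·k = 1.942.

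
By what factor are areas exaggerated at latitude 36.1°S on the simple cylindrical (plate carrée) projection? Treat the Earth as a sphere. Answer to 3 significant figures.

1.24

For the equirectangular projection with φ₀ = 0 (plate carrée), h = 1 along meridians and k = sec φ along parallels.
Areal scale = h·k = 1 × sec φ; at 36.1°, h = 1.000, k = 1.238, so h·k = 1.238.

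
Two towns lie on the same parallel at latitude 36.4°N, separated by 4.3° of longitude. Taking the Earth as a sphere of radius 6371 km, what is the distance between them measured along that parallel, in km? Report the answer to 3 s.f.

385 km

Arc length along a parallel = R cos φ · Δλ (with Δλ in radians).
= 6371 × cos 36.4° × (4.3° × π/180) = 6371 × 0.8049 × 0.07505 ≈ 385 km.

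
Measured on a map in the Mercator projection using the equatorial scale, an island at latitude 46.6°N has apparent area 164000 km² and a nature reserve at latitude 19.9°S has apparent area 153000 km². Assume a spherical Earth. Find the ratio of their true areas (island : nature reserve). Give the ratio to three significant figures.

0.572

Since Mercator area scale is 1/cos²φ, the true area equals the apparent area multiplied by cos²φ.
True area of island: 164000 × cos²(46.6°) = 164000 × 0.4721 = 77420 km².
True area of nature reserve: 153000 × cos²(19.9°) = 153000 × 0.8841 = 135300 km².
Ratio = 77420 / 135300 ≈ 0.572.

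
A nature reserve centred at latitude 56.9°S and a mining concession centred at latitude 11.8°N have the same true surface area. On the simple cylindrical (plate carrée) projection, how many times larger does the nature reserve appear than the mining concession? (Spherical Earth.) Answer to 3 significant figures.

1.79

For the equirectangular projection with φ₀ = 0 (plate carrée), h = 1 along meridians and k = sec φ along parallels.
Areal scale at 56.9°: h·k = 1.000 × 1.831 = 1.831.
Areal scale at 11.8°: h·k = 1.000 × 1.022 = 1.022.
Ratio = 1.831/1.022 ≈ 1.79.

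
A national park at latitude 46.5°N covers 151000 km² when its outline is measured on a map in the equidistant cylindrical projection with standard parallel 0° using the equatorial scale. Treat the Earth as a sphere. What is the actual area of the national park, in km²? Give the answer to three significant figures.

104000 km²

Plate carrée maps x = Rλ, y = Rφ. The meridian scale is h = 1 and the parallel scale is k = 1/cos φ = sec φ.
Areal scale = h·k = 1 × sec φ; at 46.5°, h = 1.000, k = 1.453, so h·k = 1.453.
True area = apparent / (areal scale) = 151000 / 1.453 ≈ 104000 km².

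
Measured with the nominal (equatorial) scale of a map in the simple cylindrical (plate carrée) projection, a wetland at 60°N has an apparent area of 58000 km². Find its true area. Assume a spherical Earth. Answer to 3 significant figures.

29000 km²

Plate carrée maps x = Rλ, y = Rφ. The meridian scale is h = 1 and the parallel scale is k = 1/cos φ = sec φ.
Areal scale = h·k = 1 × sec φ; at 60°, h = 1.000, k = 2.000, so h·k = 2.000.
True area = apparent / (areal scale) = 58000 / 2.000 ≈ 29000 km².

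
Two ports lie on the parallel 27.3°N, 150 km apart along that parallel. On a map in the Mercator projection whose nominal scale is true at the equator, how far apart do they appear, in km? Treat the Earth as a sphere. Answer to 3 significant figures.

Mercator is conformal, so the point scale is isotropic: h = k = sec φ = 1/cos φ.
Along the parallel, k = sec 27.3° = 1/0.8886 = 1.125.
Map distance = 150 × 1.125 ≈ 169 km.

169 km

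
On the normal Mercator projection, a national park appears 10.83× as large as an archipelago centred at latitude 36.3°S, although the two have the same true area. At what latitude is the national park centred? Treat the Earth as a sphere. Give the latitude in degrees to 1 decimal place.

75.8°

On Mercator, (apparent₁)/(apparent₂) = sec²φ₁ / sec²φ₂ when true areas are equal.
cos²φ₂ / cos²φ₁ = 10.83  ⇒  cos φ₁ = cos 36.3° / √10.83 = 0.8059/3.291 = 0.2449.
φ₁ = arccos(0.2449) ≈ 75.8°.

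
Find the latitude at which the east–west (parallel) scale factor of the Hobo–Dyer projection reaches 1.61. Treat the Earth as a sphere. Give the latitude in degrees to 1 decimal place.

Hobo–Dyer is a cylindrical equal-area projection with standard parallels at ±37.5°. A cylindrical equal-area projection with standard parallel φ₀ has meridian scale h = cos φ / cos φ₀ and parallel scale k = cos φ₀ / cos φ (so areas are preserved, h·k = 1).
k = cos φ₀ / cos φ = 1.61  ⇒  cos φ = cos 37.5° / 1.61 = 0.4928.
φ = arccos(0.4928) ≈ 60.5°.

60.5°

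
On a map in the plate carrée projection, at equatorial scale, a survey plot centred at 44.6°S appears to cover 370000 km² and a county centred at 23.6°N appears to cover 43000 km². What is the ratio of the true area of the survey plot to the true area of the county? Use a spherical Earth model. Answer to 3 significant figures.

6.69

On the plate carrée, areal scale = h·k = 1 × sec φ, so true area = apparent × cos φ.
True area of survey plot: 370000 × cos(44.6°) = 370000 × 0.7120 = 263400 km².
True area of county: 43000 × cos(23.6°) = 43000 × 0.9164 = 39400 km².
Ratio = 263400 / 39400 ≈ 6.69.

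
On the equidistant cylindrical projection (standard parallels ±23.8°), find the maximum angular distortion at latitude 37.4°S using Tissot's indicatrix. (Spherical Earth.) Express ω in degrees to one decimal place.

With standard parallel φ₀ = 23.8°, the equirectangular projection gives x = Rλ cos φ₀, y = Rφ, so h = 1 and k = cos 23.8° / cos φ.
At 37.4°: h = 1.000, k = 1.152; principal scales a = 1.152, b = 1.000.
sin(ω/2) = (a − b)/(a + b) = 0.1517/2.152 = 0.07052, so ω = 2 arcsin(0.07052) ≈ 8.1°.

8.1°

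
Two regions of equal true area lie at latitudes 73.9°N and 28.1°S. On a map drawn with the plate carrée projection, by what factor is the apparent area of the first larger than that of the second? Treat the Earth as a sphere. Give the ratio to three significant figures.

3.18

For the equirectangular projection with φ₀ = 0 (plate carrée), h = 1 along meridians and k = sec φ along parallels.
Areal scale at 73.9°: h·k = 1.000 × 3.606 = 3.606.
Areal scale at 28.1°: h·k = 1.000 × 1.134 = 1.134.
Ratio = 3.606/1.134 ≈ 3.18.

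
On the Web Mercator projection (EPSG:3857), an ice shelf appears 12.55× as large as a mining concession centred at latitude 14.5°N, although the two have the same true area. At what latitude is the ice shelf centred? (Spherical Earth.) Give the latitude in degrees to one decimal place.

74.1°

For equal true areas on Mercator, apparent areas scale as sec²φ, so the ratio is cos²φ₂ / cos²φ₁.
cos²φ₂ / cos²φ₁ = 12.55  ⇒  cos φ₁ = cos 14.5° / √12.55 = 0.9681/3.543 = 0.2733.
φ₁ = arccos(0.2733) ≈ 74.1°.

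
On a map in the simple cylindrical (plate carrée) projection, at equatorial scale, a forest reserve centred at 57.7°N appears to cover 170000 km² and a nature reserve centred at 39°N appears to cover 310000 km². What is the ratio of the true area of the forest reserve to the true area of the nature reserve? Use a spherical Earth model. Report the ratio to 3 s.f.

Plate carrée has h = 1 and k = sec φ, giving areal scale sec φ; true area = (apparent area) · cos φ.
True area of forest reserve: 170000 × cos(57.7°) = 170000 × 0.5344 = 90840 km².
True area of nature reserve: 310000 × cos(39°) = 310000 × 0.7771 = 240900 km².
Ratio = 90840 / 240900 ≈ 0.377.

0.377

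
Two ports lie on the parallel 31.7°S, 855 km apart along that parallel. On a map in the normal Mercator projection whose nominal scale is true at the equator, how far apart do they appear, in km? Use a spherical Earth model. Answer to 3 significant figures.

1000 km

Mercator is conformal, so the point scale is isotropic: h = k = sec φ = 1/cos φ.
Along the parallel, k = sec 31.7° = 1/0.8508 = 1.175.
Map distance = 855 × 1.175 ≈ 1000 km.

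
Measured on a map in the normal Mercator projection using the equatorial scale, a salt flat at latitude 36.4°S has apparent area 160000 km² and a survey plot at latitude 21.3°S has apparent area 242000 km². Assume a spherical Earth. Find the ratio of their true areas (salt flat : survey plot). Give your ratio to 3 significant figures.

0.493

Mercator's areal exaggeration is sec²φ; hence true area = (apparent area) · cos²φ.
True area of salt flat: 160000 × cos²(36.4°) = 160000 × 0.6479 = 103700 km².
True area of survey plot: 242000 × cos²(21.3°) = 242000 × 0.8680 = 210100 km².
Ratio = 103700 / 210100 ≈ 0.493.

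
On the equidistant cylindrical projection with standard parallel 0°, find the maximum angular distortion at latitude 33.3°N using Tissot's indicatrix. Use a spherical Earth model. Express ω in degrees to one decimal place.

10.3°

Plate carrée maps x = Rλ, y = Rφ. The meridian scale is h = 1 and the parallel scale is k = 1/cos φ = sec φ.
At 33.3°: h = 1.000, k = 1.196; principal scales a = 1.196, b = 1.000.
sin(ω/2) = (a − b)/(a + b) = 0.1964/2.196 = 0.08944, so ω = 2 arcsin(0.08944) ≈ 10.3°.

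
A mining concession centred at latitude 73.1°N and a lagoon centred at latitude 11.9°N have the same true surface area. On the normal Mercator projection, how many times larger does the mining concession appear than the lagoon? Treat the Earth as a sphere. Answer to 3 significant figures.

Mercator areal scale is sec²φ.
At 73.1°: sec²(73.1°) = 1/0.2907² = 11.83.
At 11.9°: sec²(11.9°) = 1/0.9785² = 1.044.
Ratio = 11.83/1.044 = cos²(11.9°)/cos²(73.1°) ≈ 11.3.

11.3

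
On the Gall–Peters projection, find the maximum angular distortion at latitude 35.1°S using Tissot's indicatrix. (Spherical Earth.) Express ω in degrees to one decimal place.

Gall–Peters is a cylindrical equal-area projection with standard parallels at ±45°. A cylindrical equal-area projection with standard parallel φ₀ has meridian scale h = cos φ / cos φ₀ and parallel scale k = cos φ₀ / cos φ (so areas are preserved, h·k = 1).
At 35.1°: h = 1.157, k = 0.8643; principal scales a = 1.157, b = 0.8643.
sin(ω/2) = (a − b)/(a + b) = 0.2928/2.021 = 0.1448, so ω = 2 arcsin(0.1448) ≈ 16.7°.

16.7°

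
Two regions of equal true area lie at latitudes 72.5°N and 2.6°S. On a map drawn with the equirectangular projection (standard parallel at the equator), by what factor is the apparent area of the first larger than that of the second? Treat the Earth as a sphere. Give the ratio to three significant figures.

Plate carrée maps x = Rλ, y = Rφ. The meridian scale is h = 1 and the parallel scale is k = 1/cos φ = sec φ.
Areal scale at 72.5°: h·k = 1.000 × 3.326 = 3.326.
Areal scale at 2.6°: h·k = 1.000 × 1.001 = 1.001.
Ratio = 3.326/1.001 ≈ 3.32.

3.32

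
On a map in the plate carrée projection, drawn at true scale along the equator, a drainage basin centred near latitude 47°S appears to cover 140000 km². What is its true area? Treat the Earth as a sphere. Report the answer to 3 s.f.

95500 km²

Plate carrée maps x = Rλ, y = Rφ. The meridian scale is h = 1 and the parallel scale is k = 1/cos φ = sec φ.
Areal scale = h·k = 1 × sec φ; at 47°, h = 1.000, k = 1.466, so h·k = 1.466.
True area = apparent / (areal scale) = 140000 / 1.466 ≈ 95500 km².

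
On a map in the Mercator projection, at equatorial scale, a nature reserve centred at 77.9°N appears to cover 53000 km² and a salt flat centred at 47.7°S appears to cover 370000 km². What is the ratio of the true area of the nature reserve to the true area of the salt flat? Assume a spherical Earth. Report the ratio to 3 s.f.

0.0139

Since Mercator area scale is 1/cos²φ, the true area equals the apparent area multiplied by cos²φ.
True area of nature reserve: 53000 × cos²(77.9°) = 53000 × 0.04394 = 2329 km².
True area of salt flat: 370000 × cos²(47.7°) = 370000 × 0.4529 = 167600 km².
Ratio = 2329 / 167600 ≈ 0.0139.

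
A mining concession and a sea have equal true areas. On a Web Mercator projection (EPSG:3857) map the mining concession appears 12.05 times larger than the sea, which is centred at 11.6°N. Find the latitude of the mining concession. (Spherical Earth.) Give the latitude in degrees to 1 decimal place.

Mercator areal scale is sec²φ, so apparent-area ratio = sec²φ₁ / sec²φ₂ = cos²φ₂ / cos²φ₁.
cos²φ₂ / cos²φ₁ = 12.05  ⇒  cos φ₁ = cos 11.6° / √12.05 = 0.9796/3.471 = 0.2822.
φ₁ = arccos(0.2822) ≈ 73.6°.

73.6°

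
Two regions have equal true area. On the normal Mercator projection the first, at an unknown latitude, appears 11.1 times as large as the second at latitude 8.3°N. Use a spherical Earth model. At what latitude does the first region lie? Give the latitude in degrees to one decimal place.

On Mercator, (apparent₁)/(apparent₂) = sec²φ₁ / sec²φ₂ when true areas are equal.
cos²φ₂ / cos²φ₁ = 11.1  ⇒  cos φ₁ = cos 8.3° / √11.1 = 0.9895/3.332 = 0.2970.
φ₁ = arccos(0.2970) ≈ 72.7°.

72.7°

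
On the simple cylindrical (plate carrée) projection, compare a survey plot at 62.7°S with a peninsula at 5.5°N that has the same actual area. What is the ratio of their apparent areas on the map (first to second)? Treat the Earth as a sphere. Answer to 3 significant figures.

In the plate carrée (x = Rλ, y = Rφ), meridians are true-scale (h = 1) and parallels are stretched by k = sec φ.
Areal scale at 62.7°: h·k = 1.000 × 2.180 = 2.180.
Areal scale at 5.5°: h·k = 1.000 × 1.005 = 1.005.
Ratio = 2.180/1.005 ≈ 2.17.

2.17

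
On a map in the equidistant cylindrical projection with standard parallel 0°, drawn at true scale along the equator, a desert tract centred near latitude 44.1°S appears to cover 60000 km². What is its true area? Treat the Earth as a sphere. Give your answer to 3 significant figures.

43100 km²

Plate carrée maps x = Rλ, y = Rφ. The meridian scale is h = 1 and the parallel scale is k = 1/cos φ = sec φ.
Areal scale = h·k = 1 × sec φ; at 44.1°, h = 1.000, k = 1.393, so h·k = 1.393.
True area = apparent / (areal scale) = 60000 / 1.393 ≈ 43100 km².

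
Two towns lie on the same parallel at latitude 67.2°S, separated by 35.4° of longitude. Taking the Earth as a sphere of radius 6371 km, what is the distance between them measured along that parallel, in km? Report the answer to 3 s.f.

1530 km

Arc length along a parallel = R cos φ · Δλ (with Δλ in radians).
= 6371 × cos 67.2° × (35.4° × π/180) = 6371 × 0.3875 × 0.6178 ≈ 1530 km.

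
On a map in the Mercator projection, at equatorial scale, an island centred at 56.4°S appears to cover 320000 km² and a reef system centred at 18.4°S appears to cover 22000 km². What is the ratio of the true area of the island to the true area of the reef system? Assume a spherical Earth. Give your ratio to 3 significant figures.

4.95

On Mercator the areal scale is sec²φ, so true area = apparent × cos²φ.
True area of island: 320000 × cos²(56.4°) = 320000 × 0.3062 = 98000 km².
True area of reef system: 22000 × cos²(18.4°) = 22000 × 0.9004 = 19810 km².
Ratio = 98000 / 19810 ≈ 4.95.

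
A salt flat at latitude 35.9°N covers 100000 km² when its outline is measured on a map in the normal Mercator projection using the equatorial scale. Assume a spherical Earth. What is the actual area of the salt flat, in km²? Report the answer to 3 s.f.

65600 km²

Mercator is conformal, so the point scale is isotropic: h = k = sec φ = 1/cos φ.
Areal scale = k² = sec²φ = 1/cos²(35.9°) = 1/0.8100² = 1.524.
True area = apparent / (areal scale) = 100000 / 1.524 ≈ 65600 km².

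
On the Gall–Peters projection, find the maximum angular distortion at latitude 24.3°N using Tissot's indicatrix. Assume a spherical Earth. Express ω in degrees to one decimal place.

28.8°

The Gall–Peters projection is cylindrical equal-area with φ₀ = 45°. For cylindrical equal-area with standard parallel φ₀, h = cos φ / cos φ₀ and k = cos φ₀ / cos φ, so h·k = 1.
At 24.3°: h = 1.289, k = 0.7758; principal scales a = 1.289, b = 0.7758.
sin(ω/2) = (a − b)/(a + b) = 0.5131/2.065 = 0.2485, so ω = 2 arcsin(0.2485) ≈ 28.8°.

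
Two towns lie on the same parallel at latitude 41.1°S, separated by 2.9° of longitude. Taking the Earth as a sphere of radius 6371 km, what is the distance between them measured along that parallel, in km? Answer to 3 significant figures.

Arc length along a parallel = R cos φ · Δλ (with Δλ in radians).
= 6371 × cos 41.1° × (2.9° × π/180) = 6371 × 0.7536 × 0.05061 ≈ 243 km.

243 km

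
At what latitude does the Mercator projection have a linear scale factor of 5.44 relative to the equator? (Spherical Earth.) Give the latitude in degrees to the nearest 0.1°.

Mercator scale is k = sec φ = 1/cos φ.
1/cos φ = 5.44  ⇒  cos φ = 0.1838  ⇒  φ = arccos(0.1838) ≈ 79.4°.

79.4°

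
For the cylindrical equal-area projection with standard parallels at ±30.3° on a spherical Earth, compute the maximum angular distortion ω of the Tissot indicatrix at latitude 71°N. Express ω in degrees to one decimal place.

97.4°

A cylindrical equal-area projection with standard parallel φ₀ has meridian scale h = cos φ / cos φ₀ and parallel scale k = cos φ₀ / cos φ (so areas are preserved, h·k = 1).
At 71°: h = 0.3771, k = 2.652; principal scales a = 2.652, b = 0.3771.
sin(ω/2) = (a − b)/(a + b) = 2.275/3.029 = 0.7510, so ω = 2 arcsin(0.7510) ≈ 97.4°.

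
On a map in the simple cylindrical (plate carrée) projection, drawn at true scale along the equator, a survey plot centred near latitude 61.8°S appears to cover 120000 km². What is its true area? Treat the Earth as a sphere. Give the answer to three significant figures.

Plate carrée maps x = Rλ, y = Rφ. The meridian scale is h = 1 and the parallel scale is k = 1/cos φ = sec φ.
Areal scale = h·k = 1 × sec φ; at 61.8°, h = 1.000, k = 2.116, so h·k = 2.116.
True area = apparent / (areal scale) = 120000 / 2.116 ≈ 56700 km².

56700 km²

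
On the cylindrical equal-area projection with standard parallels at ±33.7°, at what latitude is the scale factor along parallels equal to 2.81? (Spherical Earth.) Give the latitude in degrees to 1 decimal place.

72.8°

Cylindrical equal-area (φ₀ = 33.7°): h = cos φ / cos 33.7° along meridians, k = cos 33.7° / cos φ along parallels; h·k = 1.
k = cos φ₀ / cos φ = 2.81  ⇒  cos φ = cos 33.7° / 2.81 = 0.2961.
φ = arccos(0.2961) ≈ 72.8°.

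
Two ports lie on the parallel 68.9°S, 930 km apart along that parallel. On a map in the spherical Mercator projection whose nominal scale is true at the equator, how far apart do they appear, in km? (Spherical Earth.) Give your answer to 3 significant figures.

2580 km

The Mercator projection is conformal; its linear scale factor is the same in every direction and equals sec φ = 1/cos φ.
Along the parallel, k = sec 68.9° = 1/0.3600 = 2.778.
Map distance = 930 × 2.778 ≈ 2580 km.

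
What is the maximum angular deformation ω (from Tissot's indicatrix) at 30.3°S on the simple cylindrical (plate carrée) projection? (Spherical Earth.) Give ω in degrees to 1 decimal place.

8.4°

Plate carrée maps x = Rλ, y = Rφ. The meridian scale is h = 1 and the parallel scale is k = 1/cos φ = sec φ.
At 30.3°: h = 1.000, k = 1.158; principal scales a = 1.158, b = 1.000.
sin(ω/2) = (a − b)/(a + b) = 0.1582/2.158 = 0.07331, so ω = 2 arcsin(0.07331) ≈ 8.4°.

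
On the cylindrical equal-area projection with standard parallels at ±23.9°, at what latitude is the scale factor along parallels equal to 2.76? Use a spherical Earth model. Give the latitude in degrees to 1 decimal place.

70.7°

A cylindrical equal-area projection with standard parallel φ₀ has meridian scale h = cos φ / cos φ₀ and parallel scale k = cos φ₀ / cos φ (so areas are preserved, h·k = 1).
k = cos φ₀ / cos φ = 2.76  ⇒  cos φ = cos 23.9° / 2.76 = 0.3313.
φ = arccos(0.3313) ≈ 70.7°.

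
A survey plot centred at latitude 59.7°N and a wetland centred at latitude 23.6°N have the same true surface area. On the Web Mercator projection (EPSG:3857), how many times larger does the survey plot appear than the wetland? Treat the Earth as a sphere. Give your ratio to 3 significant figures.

Mercator areal scale is sec²φ.
At 59.7°: sec²(59.7°) = 1/0.5045² = 3.929.
At 23.6°: sec²(23.6°) = 1/0.9164² = 1.191.
Ratio = 3.929/1.191 = cos²(23.6°)/cos²(59.7°) ≈ 3.30.

3.30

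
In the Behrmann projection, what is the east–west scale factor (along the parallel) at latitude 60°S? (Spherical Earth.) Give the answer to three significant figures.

1.73

The Behrmann projection is cylindrical equal-area with φ₀ = 30°. A cylindrical equal-area projection with standard parallel φ₀ has meridian scale h = cos φ / cos φ₀ and parallel scale k = cos φ₀ / cos φ (so areas are preserved, h·k = 1).
k = cos 30° / cos 60° = 0.8660/0.5000 = 1.732.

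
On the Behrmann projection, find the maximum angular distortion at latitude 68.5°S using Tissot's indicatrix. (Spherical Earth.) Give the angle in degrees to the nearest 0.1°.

88.2°

Behrmann is a cylindrical equal-area projection with standard parallels at ±30°. Cylindrical equal-area (φ₀ = 30°): h = cos φ / cos 30° along meridians, k = cos 30° / cos φ along parallels; h·k = 1.
At 68.5°: h = 0.4232, k = 2.363; principal scales a = 2.363, b = 0.4232.
sin(ω/2) = (a − b)/(a + b) = 1.940/2.786 = 0.6962, so ω = 2 arcsin(0.6962) ≈ 88.2°.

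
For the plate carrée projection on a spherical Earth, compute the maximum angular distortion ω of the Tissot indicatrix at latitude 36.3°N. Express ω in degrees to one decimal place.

For the equirectangular projection with φ₀ = 0 (plate carrée), h = 1 along meridians and k = sec φ along parallels.
At 36.3°: h = 1.000, k = 1.241; principal scales a = 1.241, b = 1.000.
sin(ω/2) = (a − b)/(a + b) = 0.2408/2.241 = 0.1075, so ω = 2 arcsin(0.1075) ≈ 12.3°.

12.3°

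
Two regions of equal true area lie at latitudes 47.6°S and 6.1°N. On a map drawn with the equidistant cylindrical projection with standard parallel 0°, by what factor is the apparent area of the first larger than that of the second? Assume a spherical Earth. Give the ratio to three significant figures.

For the equirectangular projection with φ₀ = 0 (plate carrée), h = 1 along meridians and k = sec φ along parallels.
Areal scale at 47.6°: h·k = 1.000 × 1.483 = 1.483.
Areal scale at 6.1°: h·k = 1.000 × 1.006 = 1.006.
Ratio = 1.483/1.006 ≈ 1.47.

1.47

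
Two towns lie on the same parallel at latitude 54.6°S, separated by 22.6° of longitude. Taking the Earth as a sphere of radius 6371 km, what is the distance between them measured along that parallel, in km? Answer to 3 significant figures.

Arc length along a parallel = R cos φ · Δλ (with Δλ in radians).
= 6371 × cos 54.6° × (22.6° × π/180) = 6371 × 0.5793 × 0.3944 ≈ 1460 km.

1460 km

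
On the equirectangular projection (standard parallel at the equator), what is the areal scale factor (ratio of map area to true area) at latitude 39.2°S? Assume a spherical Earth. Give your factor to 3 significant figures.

In the plate carrée (x = Rλ, y = Rφ), meridians are true-scale (h = 1) and parallels are stretched by k = sec φ.
Areal scale = h·k = 1 × sec φ; at 39.2°, h = 1.000, k = 1.290, so h·k = 1.290.

1.29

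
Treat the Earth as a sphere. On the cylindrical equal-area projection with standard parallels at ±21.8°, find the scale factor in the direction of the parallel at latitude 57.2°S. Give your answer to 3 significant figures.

1.71

A cylindrical equal-area projection with standard parallel φ₀ has meridian scale h = cos φ / cos φ₀ and parallel scale k = cos φ₀ / cos φ (so areas are preserved, h·k = 1).
k = cos 21.8° / cos 57.2° = 0.9285/0.5417 = 1.714.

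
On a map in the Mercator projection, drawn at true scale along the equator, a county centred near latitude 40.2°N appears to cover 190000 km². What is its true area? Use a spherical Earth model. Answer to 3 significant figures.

111000 km²

For Mercator, h = k = sec φ (a conformal cylindrical projection has a single point scale, 1/cos φ).
Areal scale = k² = sec²φ = 1/cos²(40.2°) = 1/0.7638² = 1.714.
True area = apparent / (areal scale) = 190000 / 1.714 ≈ 111000 km².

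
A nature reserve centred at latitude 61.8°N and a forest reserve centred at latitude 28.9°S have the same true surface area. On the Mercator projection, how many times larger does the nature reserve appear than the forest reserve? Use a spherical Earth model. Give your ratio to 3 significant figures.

Mercator is conformal with k = sec φ, so areal scale = k² = sec²φ.
At 61.8°: sec²(61.8°) = 1/0.4726² = 4.478.
At 28.9°: sec²(28.9°) = 1/0.8755² = 1.305.
Ratio = 4.478/1.305 = cos²(28.9°)/cos²(61.8°) ≈ 3.43.

3.43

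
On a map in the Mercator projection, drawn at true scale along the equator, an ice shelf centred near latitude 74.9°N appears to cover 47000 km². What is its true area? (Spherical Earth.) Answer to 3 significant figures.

For Mercator, h = k = sec φ (a conformal cylindrical projection has a single point scale, 1/cos φ).
Areal scale = k² = sec²φ = 1/cos²(74.9°) = 1/0.2605² = 14.74.
True area = apparent / (areal scale) = 47000 / 14.74 ≈ 3190 km².

3190 km²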